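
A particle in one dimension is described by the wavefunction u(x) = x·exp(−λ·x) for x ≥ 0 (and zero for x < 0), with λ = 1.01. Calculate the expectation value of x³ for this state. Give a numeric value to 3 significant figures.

7.28

⟨x³⟩ = ∫ x³·|u|² dx / ∫|u|² dx (integrals over the domain).
Every integrand reduces to terms xʲ·e^(−2λx) on [0, ∞); use ∫₀^∞ xʲ·e^(−2λx) dx = j!/(2λ)^(j+1).
State is unnormalized: ∫|u|² dx = 0.24265, and ∫u*·x³·u dx = 1.7663, so ⟨x³⟩ = 1.7663 / 0.24265.
⟨x³⟩ = 7.2794.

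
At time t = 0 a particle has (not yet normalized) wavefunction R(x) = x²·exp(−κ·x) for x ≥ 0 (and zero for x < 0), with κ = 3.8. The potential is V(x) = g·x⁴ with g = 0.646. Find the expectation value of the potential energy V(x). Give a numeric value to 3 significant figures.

⟨V⟩ = ∫ V(x)·|R|² dx / ∫|R|² dx.
Every integrand reduces to terms xʲ·e^(−2κx) on [0, ∞); use ∫₀^∞ xʲ·e^(−2κx) dx = j!/(2κ)^(j+1).
State is unnormalized: ∫|R|² dx = 0.00094655, and ∫R*·V(x)·R dx = 0.00030791, so ⟨V⟩ = 0.00030791 / 0.00094655.
⟨V⟩ = 0.32530.

0.325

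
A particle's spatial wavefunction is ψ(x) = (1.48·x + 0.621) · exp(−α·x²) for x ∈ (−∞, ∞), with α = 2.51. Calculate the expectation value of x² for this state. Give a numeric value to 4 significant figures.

0.1716

⟨x²⟩ = ∫ x²·|ψ|² dx / ∫|ψ|² dx (integrals over the domain).
Expand each integrand as polynomial × e^(−2αx²) and use ∫x^(2j)·e^(−2αx²) dx = (2j−1)!!/(4α)^j · √(π/(2α)), odd powers → 0; here √(π/(2α)) = 0.79108.
State is unnormalized: ∫|ψ|² dx = 0.47766, and ∫ψ*·x²·ψ dx = 0.081956, so ⟨x²⟩ = 0.081956 / 0.47766.
⟨x²⟩ = 0.17158.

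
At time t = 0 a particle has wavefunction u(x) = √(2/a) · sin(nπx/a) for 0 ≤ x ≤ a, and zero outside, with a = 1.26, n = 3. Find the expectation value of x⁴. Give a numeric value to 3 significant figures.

0.476

⟨x⁴⟩ = ∫ x⁴·|u|² dx (integrals over the domain).
With sin²θ = (1 − cos2θ)/2 on 0 ≤ x ≤ a: ∫sin²(nπx/a) dx = a/2, ∫x·sin²(nπx/a) dx = a²/4, ∫x²·sin²(nπx/a) dx = a³·(1/6 − 1/(4n²π²)); higher powers xᵏ the same way, integrating xᵏ·cos(2nπx/a) by parts.
⟨x⁴⟩ = 0.47620.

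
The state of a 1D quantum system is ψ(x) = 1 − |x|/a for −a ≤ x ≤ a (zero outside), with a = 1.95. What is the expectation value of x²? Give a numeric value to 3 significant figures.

⟨x²⟩ = ∫ x²·|ψ|² dx / ∫|ψ|² dx (integrals over the domain).
ψ is even, so ∫ over [−a, a] = 2∫₀ᵃ with ψ = 1 − x/a there: ∫₀ᵃ (1 − x/a)² dx = a/3, ∫₀ᵃ x²(1 − x/a)² dx = a³/30, ∫₀ᵃ x⁴(1 − x/a)² dx = a⁵/105.
State is unnormalized: ∫|ψ|² dx = 1.3000, and ∫ψ*·x²·ψ dx = 0.49433, so ⟨x²⟩ = 0.49433 / 1.3000.
⟨x²⟩ = 0.38025.

0.380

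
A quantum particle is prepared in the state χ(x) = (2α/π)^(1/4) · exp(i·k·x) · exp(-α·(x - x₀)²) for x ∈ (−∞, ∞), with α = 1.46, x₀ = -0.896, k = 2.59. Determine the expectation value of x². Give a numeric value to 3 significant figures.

0.974

⟨x²⟩ = ∫ x²·|χ|² dx (integrals over the domain).
Gaussian moments (u = x − x₀): ∫u^(2j)·e^(−2αu²) du = (2j−1)!!/(4α)^j · √(π/(2α)), odd powers integrate to 0; here √(π/(2α)) = 1.0373.
⟨x²⟩ = 0.97405.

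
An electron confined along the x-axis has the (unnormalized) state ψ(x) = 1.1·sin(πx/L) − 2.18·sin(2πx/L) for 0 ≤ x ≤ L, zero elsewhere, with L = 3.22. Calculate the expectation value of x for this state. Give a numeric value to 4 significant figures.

⟨x⟩ = ∫ x·|ψ|² dx / ∫|ψ|² dx (integrals over the domain).
On 0 ≤ x ≤ L (j ≠ l): ∫sin²(jπx/L) dx = L/2, ∫sin(jπx/L)·sin(lπx/L) dx = 0; diagonal moments ∫x·sin²(jπx/L) dx = L²/4, ∫x²·sin²(jπx/L) dx = L³·(1/6 − 1/(4j²π²)); cross terms ∫x·sin(jπx/L)·sin(lπx/L) dx = 0 for j + l even and −4jlL²/(π²(j² − l²)²) for j + l odd, ∫x²·sin(jπx/L)·sin(lπx/L) dx = (−1)^(j+l)·4jlL³/(π²(j² − l²)²); higher powers the same way via product-to-sum and parts.
State is unnormalized: ∫|ψ|² dx = 9.5995, and ∫ψ*·x·ψ dx = 19.934, so ⟨x⟩ = 19.934 / 9.5995.
⟨x⟩ = 2.0765.

2.077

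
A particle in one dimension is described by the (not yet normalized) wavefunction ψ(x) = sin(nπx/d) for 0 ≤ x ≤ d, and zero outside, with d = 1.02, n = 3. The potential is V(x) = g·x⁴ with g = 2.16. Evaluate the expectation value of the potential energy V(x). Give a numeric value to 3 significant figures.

0.442

⟨V⟩ = ∫ V(x)·|ψ|² dx / ∫|ψ|² dx.
With sin²θ = (1 − cos2θ)/2 on 0 ≤ x ≤ d: ∫sin²(nπx/d) dx = d/2, ∫x·sin²(nπx/d) dx = d²/4, ∫x²·sin²(nπx/d) dx = d³·(1/6 − 1/(4n²π²)); higher powers xᵏ the same way, integrating xᵏ·cos(2nπx/d) by parts.
State is unnormalized: ∫|ψ|² dx = 0.51000, and ∫ψ*·V(x)·ψ dx = 0.22528, so ⟨V⟩ = 0.22528 / 0.51000.
⟨V⟩ = 0.44173.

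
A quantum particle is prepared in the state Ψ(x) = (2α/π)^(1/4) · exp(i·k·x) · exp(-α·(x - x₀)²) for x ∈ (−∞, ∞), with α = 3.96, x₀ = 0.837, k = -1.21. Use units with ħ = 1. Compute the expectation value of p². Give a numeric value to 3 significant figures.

p² Ψ = −ħ² d²Ψ/dx²; ⟨p²⟩ = −ħ² ∫ Ψ*·Ψ'' dx.
Gaussian moments (u = x − x₀): ∫u^(2j)·e^(−2αu²) du = (2j−1)!!/(4α)^j · √(π/(2α)), odd powers integrate to 0; here √(π/(2α)) = 0.62981. Derivatives: Ψ′ = (ik − 2αu)·Ψ, Ψ″ = ((ik − 2αu)² − 2α)·Ψ; the odd-in-u pieces drop out.
⟨p²⟩ = 5.4241.

5.42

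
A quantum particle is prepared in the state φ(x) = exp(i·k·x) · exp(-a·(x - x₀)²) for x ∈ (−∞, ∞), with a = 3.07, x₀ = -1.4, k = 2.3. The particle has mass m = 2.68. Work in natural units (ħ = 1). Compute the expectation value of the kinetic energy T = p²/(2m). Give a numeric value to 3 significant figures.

T = −(ħ²/2m) d²/dx², so ⟨T⟩ = −(ħ²/2m) ∫ φ*·φ'' dx / ∫|φ|² dx; with m = 2.68.
Gaussian moments (u = x − x₀): ∫u^(2j)·e^(−2au²) du = (2j−1)!!/(4a)^j · √(π/(2a)), odd powers integrate to 0; here √(π/(2a)) = 0.71530. Derivatives: φ′ = (ik − 2au)·φ, φ″ = ((ik − 2au)² − 2a)·φ; the odd-in-u pieces drop out.
State is unnormalized: ∫|φ|² dx = 0.71530, and ∫φ*·(−ħ²/2m · φ'') dx = 1.1157, so ⟨T⟩ = 1.1157 / 0.71530.
⟨T⟩ = 1.5597.

1.56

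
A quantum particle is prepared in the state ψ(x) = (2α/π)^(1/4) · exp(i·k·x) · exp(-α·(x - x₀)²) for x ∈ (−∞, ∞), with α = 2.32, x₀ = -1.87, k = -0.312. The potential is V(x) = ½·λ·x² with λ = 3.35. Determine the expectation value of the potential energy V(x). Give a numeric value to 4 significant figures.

6.038

⟨V⟩ = ∫ V(x)·|ψ|² dx.
Gaussian moments (u = x − x₀): ∫u^(2j)·e^(−2αu²) du = (2j−1)!!/(4α)^j · √(π/(2α)), odd powers integrate to 0; here √(π/(2α)) = 0.82284.
⟨V⟩ = 6.0378.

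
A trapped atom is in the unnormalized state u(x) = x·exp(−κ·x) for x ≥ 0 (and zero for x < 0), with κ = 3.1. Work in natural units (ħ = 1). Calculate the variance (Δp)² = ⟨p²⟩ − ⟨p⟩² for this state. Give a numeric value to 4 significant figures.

9.610

Compute ⟨p⟩ and ⟨p²⟩ separately; (Δp)² = ⟨p²⟩ − ⟨p⟩².
Differentiate x·exp(−κ·x) with the product rule; every integrand then reduces to terms xʲ·e^(−2κx) on [0, ∞), with ∫₀^∞ xʲ·e^(−2κx) dx = j!/(2κ)^(j+1).
Normalization: ∫|u|² dx = 0.0083918.
⟨p⟩ = 0.0000 and ⟨p²⟩ = 9.6100.
(Δp)² = 9.6100 − (0.0000)² = 9.6100.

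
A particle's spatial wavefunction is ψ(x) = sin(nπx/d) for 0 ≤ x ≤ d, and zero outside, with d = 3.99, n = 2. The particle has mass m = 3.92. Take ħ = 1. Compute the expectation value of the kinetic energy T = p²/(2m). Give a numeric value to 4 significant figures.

0.3163

T = −(ħ²/2m) d²/dx², so ⟨T⟩ = −(ħ²/2m) ∫ ψ*·ψ'' dx / ∫|ψ|² dx; with m = 3.92.
d/dx sin(nπx/d) = (nπ/d)·cos(nπx/d) and d²/dx² sin(nπx/d) = −(nπ/d)²·sin(nπx/d); on 0 ≤ x ≤ d, ∫sin²(nπx/d) dx = d/2 and ∫sin(nπx/d)·cos(nπx/d) dx = 0.
State is unnormalized: ∫|ψ|² dx = 1.9950, and ∫ψ*·(−ħ²/2m · ψ'') dx = 0.63102, so ⟨T⟩ = 0.63102 / 1.9950.
⟨T⟩ = 0.31630.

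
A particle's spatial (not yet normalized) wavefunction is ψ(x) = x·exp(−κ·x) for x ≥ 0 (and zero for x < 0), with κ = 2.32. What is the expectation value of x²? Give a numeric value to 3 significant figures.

0.557

⟨x²⟩ = ∫ x²·|ψ|² dx / ∫|ψ|² dx (integrals over the domain).
Every integrand reduces to terms xʲ·e^(−2κx) on [0, ∞); use ∫₀^∞ xʲ·e^(−2κx) dx = j!/(2κ)^(j+1).
State is unnormalized: ∫|ψ|² dx = 0.020021, and ∫ψ*·x²·ψ dx = 0.011159, so ⟨x²⟩ = 0.011159 / 0.020021.
⟨x²⟩ = 0.55737.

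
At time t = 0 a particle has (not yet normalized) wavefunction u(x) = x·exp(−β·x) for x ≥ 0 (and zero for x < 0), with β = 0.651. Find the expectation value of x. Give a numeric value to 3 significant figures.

⟨x⟩ = ∫ x·|u|² dx / ∫|u|² dx (integrals over the domain).
Every integrand reduces to terms xʲ·e^(−2βx) on [0, ∞); use ∫₀^∞ xʲ·e^(−2βx) dx = j!/(2β)^(j+1).
State is unnormalized: ∫|u|² dx = 0.90614, and ∫u*·x·u dx = 2.0879, so ⟨x⟩ = 2.0879 / 0.90614.
⟨x⟩ = 2.3041.

2.30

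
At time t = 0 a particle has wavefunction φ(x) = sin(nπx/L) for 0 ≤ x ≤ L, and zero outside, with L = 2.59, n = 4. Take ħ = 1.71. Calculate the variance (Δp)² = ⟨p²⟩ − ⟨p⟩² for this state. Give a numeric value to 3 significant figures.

68.8

Compute ⟨p⟩ and ⟨p²⟩ separately; (Δp)² = ⟨p²⟩ − ⟨p⟩².
d/dx sin(nπx/L) = (nπ/L)·cos(nπx/L) and d²/dx² sin(nπx/L) = −(nπ/L)²·sin(nπx/L); on 0 ≤ x ≤ L, ∫sin²(nπx/L) dx = L/2 and ∫sin(nπx/L)·cos(nπx/L) dx = 0.
Normalization: ∫|φ|² dx = 1.2950.
⟨p⟩ = 0.0000 and ⟨p²⟩ = 68.835.
(Δp)² = 68.835 − (0.0000)² = 68.835.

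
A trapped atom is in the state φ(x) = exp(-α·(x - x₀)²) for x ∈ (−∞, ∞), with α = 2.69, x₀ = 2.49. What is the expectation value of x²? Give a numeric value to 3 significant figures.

⟨x²⟩ = ∫ x²·|φ|² dx / ∫|φ|² dx (integrals over the domain).
Gaussian moments (u = x − x₀): ∫u^(2j)·e^(−2αu²) du = (2j−1)!!/(4α)^j · √(π/(2α)), odd powers integrate to 0; here √(π/(2α)) = 0.76416.
State is unnormalized: ∫|φ|² dx = 0.76416, and ∫φ*·x²·φ dx = 4.8089, so ⟨x²⟩ = 4.8089 / 0.76416.
⟨x²⟩ = 6.2930.

6.29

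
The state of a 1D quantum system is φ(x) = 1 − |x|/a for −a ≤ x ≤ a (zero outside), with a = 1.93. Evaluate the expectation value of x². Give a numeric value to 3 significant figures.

0.372

⟨x²⟩ = ∫ x²·|φ|² dx / ∫|φ|² dx (integrals over the domain).
φ is even, so ∫ over [−a, a] = 2∫₀ᵃ with φ = 1 − x/a there: ∫₀ᵃ (1 − x/a)² dx = a/3, ∫₀ᵃ x²(1 − x/a)² dx = a³/30, ∫₀ᵃ x⁴(1 − x/a)² dx = a⁵/105.
State is unnormalized: ∫|φ|² dx = 1.2867, and ∫φ*·x²·φ dx = 0.47927, so ⟨x²⟩ = 0.47927 / 1.2867.
⟨x²⟩ = 0.37249.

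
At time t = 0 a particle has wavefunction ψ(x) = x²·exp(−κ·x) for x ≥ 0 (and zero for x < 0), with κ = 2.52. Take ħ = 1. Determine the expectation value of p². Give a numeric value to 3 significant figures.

p² ψ = −ħ² d²ψ/dx²; ⟨p²⟩ = −ħ² ∫ ψ*·ψ'' dx / ∫|ψ|² dx.
Differentiate x²·exp(−κ·x) with the product rule; every integrand then reduces to terms xʲ·e^(−2κx) on [0, ∞), with ∫₀^∞ xʲ·e^(−2κx) dx = j!/(2κ)^(j+1).
State is unnormalized: ∫|ψ|² dx = 0.0073800, and ∫ψ*·(−ħ² ψ'') dx = 0.015622, so ⟨p²⟩ = 0.015622 / 0.0073800.
⟨p²⟩ = 2.1168.

2.12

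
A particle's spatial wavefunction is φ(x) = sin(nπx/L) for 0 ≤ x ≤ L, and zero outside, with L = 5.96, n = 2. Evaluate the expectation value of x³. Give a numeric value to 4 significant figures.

⟨x³⟩ = ∫ x³·|φ|² dx / ∫|φ|² dx (integrals over the domain).
With sin²θ = (1 − cos2θ)/2 on 0 ≤ x ≤ L: ∫sin²(nπx/L) dx = L/2, ∫x·sin²(nπx/L) dx = L²/4, ∫x²·sin²(nπx/L) dx = L³·(1/6 − 1/(4n²π²)); higher powers xᵏ the same way, integrating xᵏ·cos(2nπx/L) by parts.
State is unnormalized: ∫|φ|² dx = 2.9800, and ∫φ*·x³·φ dx = 145.74, so ⟨x³⟩ = 145.74 / 2.9800.
⟨x³⟩ = 48.905.

48.91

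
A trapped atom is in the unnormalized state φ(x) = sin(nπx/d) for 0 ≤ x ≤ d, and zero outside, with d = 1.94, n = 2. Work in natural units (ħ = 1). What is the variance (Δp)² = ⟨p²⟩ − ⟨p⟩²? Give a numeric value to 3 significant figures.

10.5

Compute ⟨p⟩ and ⟨p²⟩ separately; (Δp)² = ⟨p²⟩ − ⟨p⟩².
d/dx sin(nπx/d) = (nπ/d)·cos(nπx/d) and d²/dx² sin(nπx/d) = −(nπ/d)²·sin(nπx/d); on 0 ≤ x ≤ d, ∫sin²(nπx/d) dx = d/2 and ∫sin(nπx/d)·cos(nπx/d) dx = 0.
Normalization: ∫|φ|² dx = 0.97000.
⟨p⟩ = 0.0000 and ⟨p²⟩ = 10.490.
(Δp)² = 10.490 − (0.0000)² = 10.490.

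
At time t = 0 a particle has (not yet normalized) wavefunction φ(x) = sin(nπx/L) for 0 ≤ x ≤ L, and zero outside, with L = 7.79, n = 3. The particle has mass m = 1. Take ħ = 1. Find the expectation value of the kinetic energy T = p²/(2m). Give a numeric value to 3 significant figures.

T = −(ħ²/2m) d²/dx², so ⟨T⟩ = −(ħ²/2m) ∫ φ*·φ'' dx / ∫|φ|² dx; with m = 1.
d/dx sin(nπx/L) = (nπ/L)·cos(nπx/L) and d²/dx² sin(nπx/L) = −(nπ/L)²·sin(nπx/L); on 0 ≤ x ≤ L, ∫sin²(nπx/L) dx = L/2 and ∫sin(nπx/L)·cos(nπx/L) dx = 0.
State is unnormalized: ∫|φ|² dx = 3.8950, and ∫φ*·(−ħ²/2m · φ'') dx = 2.8507, so ⟨T⟩ = 2.8507 / 3.8950.
⟨T⟩ = 0.73188.

0.732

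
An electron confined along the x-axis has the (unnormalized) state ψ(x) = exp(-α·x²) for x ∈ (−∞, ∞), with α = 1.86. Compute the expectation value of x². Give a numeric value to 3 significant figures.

0.134

⟨x²⟩ = ∫ x²·|ψ|² dx / ∫|ψ|² dx (integrals over the domain).
Gaussian moments: ∫x^(2j)·e^(−2αx²) dx = (2j−1)!!/(4α)^j · √(π/(2α)), odd powers integrate to 0; here √(π/(2α)) = 0.91897.
State is unnormalized: ∫|ψ|² dx = 0.91897, and ∫ψ*·x²·ψ dx = 0.12352, so ⟨x²⟩ = 0.12352 / 0.91897.
⟨x²⟩ = 0.13441.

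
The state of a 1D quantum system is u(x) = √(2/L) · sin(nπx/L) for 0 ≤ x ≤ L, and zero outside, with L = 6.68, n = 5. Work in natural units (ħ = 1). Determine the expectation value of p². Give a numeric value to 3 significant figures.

p² u = −ħ² d²u/dx²; ⟨p²⟩ = −ħ² ∫ u*·u'' dx.
d/dx sin(nπx/L) = (nπ/L)·cos(nπx/L) and d²/dx² sin(nπx/L) = −(nπ/L)²·sin(nπx/L); on 0 ≤ x ≤ L, ∫sin²(nπx/L) dx = L/2 and ∫sin(nπx/L)·cos(nπx/L) dx = 0.
⟨p²⟩ = 5.5295.

5.53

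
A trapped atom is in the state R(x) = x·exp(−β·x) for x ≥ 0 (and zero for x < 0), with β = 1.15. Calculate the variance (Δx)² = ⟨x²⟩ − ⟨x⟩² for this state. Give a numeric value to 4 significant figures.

0.5671

Compute ⟨x⟩ and ⟨x²⟩ separately, then (Δx)² = ⟨x²⟩ − ⟨x⟩².
Every integrand reduces to terms xʲ·e^(−2βx) on [0, ∞); use ∫₀^∞ xʲ·e^(−2βx) dx = j!/(2β)^(j+1).
Normalization: ∫|R|² dx = 0.16438.
⟨x⟩ = 1.3043 and ⟨x²⟩ = 2.2684.
(Δx)² = 2.2684 − (1.3043)² = 0.56711.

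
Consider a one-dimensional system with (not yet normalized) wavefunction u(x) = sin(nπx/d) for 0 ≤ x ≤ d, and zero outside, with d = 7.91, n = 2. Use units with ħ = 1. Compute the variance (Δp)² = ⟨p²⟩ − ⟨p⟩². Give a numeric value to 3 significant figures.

0.631

Compute ⟨p⟩ and ⟨p²⟩ separately; (Δp)² = ⟨p²⟩ − ⟨p⟩².
d/dx sin(nπx/d) = (nπ/d)·cos(nπx/d) and d²/dx² sin(nπx/d) = −(nπ/d)²·sin(nπx/d); on 0 ≤ x ≤ d, ∫sin²(nπx/d) dx = d/2 and ∫sin(nπx/d)·cos(nπx/d) dx = 0.
Normalization: ∫|u|² dx = 3.9550.
⟨p⟩ = 0.0000 and ⟨p²⟩ = 0.63097.
(Δp)² = 0.63097 − (0.0000)² = 0.63097.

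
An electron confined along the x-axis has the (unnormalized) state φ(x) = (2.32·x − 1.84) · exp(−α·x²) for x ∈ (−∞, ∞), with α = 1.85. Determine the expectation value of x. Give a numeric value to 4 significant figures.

⟨x⟩ = ∫ x·|φ|² dx / ∫|φ|² dx (integrals over the domain).
Expand each integrand as polynomial × e^(−2αx²) and use ∫x^(2j)·e^(−2αx²) dx = (2j−1)!!/(4α)^j · √(π/(2α)), odd powers → 0; here √(π/(2α)) = 0.92145.
State is unnormalized: ∫|φ|² dx = 3.7899, and ∫φ*·x·φ dx = -1.0631, so ⟨x⟩ = -1.0631 / 3.7899.
⟨x⟩ = -0.28051.

-0.2805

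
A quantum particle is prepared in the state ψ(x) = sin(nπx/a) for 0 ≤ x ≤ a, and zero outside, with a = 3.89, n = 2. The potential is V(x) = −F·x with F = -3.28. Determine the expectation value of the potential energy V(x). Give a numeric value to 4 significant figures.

⟨V⟩ = ∫ V(x)·|ψ|² dx / ∫|ψ|² dx.
With sin²θ = (1 − cos2θ)/2 on 0 ≤ x ≤ a: ∫sin²(nπx/a) dx = a/2, ∫x·sin²(nπx/a) dx = a²/4, ∫x²·sin²(nπx/a) dx = a³·(1/6 − 1/(4n²π²)); higher powers xᵏ the same way, integrating xᵏ·cos(2nπx/a) by parts.
State is unnormalized: ∫|ψ|² dx = 1.9450, and ∫ψ*·V(x)·ψ dx = 12.408, so ⟨V⟩ = 12.408 / 1.9450.
⟨V⟩ = 6.3796.

6.380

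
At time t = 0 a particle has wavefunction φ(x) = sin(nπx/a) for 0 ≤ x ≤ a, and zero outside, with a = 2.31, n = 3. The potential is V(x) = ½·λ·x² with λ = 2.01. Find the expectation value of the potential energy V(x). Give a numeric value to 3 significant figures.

⟨V⟩ = ∫ V(x)·|φ|² dx / ∫|φ|² dx.
With sin²θ = (1 − cos2θ)/2 on 0 ≤ x ≤ a: ∫sin²(nπx/a) dx = a/2, ∫x·sin²(nπx/a) dx = a²/4, ∫x²·sin²(nπx/a) dx = a³·(1/6 − 1/(4n²π²)); higher powers xᵏ the same way, integrating xᵏ·cos(2nπx/a) by parts.
State is unnormalized: ∫|φ|² dx = 1.1550, and ∫φ*·V(x)·φ dx = 2.0298, so ⟨V⟩ = 2.0298 / 1.1550.
⟨V⟩ = 1.7574.

1.76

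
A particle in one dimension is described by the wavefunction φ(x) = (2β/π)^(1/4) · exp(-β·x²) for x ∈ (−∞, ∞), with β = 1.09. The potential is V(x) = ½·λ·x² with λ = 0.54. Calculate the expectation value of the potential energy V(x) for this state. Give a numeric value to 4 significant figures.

0.06193

⟨V⟩ = ∫ V(x)·|φ|² dx.
Gaussian moments: ∫x^(2j)·e^(−2βx²) dx = (2j−1)!!/(4β)^j · √(π/(2β)), odd powers integrate to 0; here √(π/(2β)) = 1.2005.
⟨V⟩ = 0.061927.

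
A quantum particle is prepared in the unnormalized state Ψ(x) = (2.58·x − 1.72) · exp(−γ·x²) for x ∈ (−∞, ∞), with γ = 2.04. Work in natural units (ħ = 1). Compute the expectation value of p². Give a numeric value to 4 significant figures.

p² Ψ = −ħ² d²Ψ/dx²; ⟨p²⟩ = −ħ² ∫ Ψ*·Ψ'' dx / ∫|Ψ|² dx.
Expand each integrand as polynomial × e^(−2γx²) and use ∫x^(2j)·e^(−2γx²) dx = (2j−1)!!/(4γ)^j · √(π/(2γ)), odd powers → 0; here √(π/(2γ)) = 0.87750. Differentiate with the product rule, d/dx e^(−γx²) = −2γx·e^(−γx²).
State is unnormalized: ∫|Ψ|² dx = 3.3118, and ∫Ψ*·(−ħ² Ψ'') dx = 9.6765, so ⟨p²⟩ = 9.6765 / 3.3118.
⟨p²⟩ = 2.9218.

2.922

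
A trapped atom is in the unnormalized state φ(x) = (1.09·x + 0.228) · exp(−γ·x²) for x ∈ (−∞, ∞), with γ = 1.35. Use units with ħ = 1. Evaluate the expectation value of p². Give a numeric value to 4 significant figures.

3.534

p² φ = −ħ² d²φ/dx²; ⟨p²⟩ = −ħ² ∫ φ*·φ'' dx / ∫|φ|² dx.
Expand each integrand as polynomial × e^(−2γx²) and use ∫x^(2j)·e^(−2γx²) dx = (2j−1)!!/(4γ)^j · √(π/(2γ)), odd powers → 0; here √(π/(2γ)) = 1.0787. Differentiate with the product rule, d/dx e^(−γx²) = −2γx·e^(−γx²).
State is unnormalized: ∫|φ|² dx = 0.29340, and ∫φ*·(−ħ² φ'') dx = 1.0369, so ⟨p²⟩ = 1.0369 / 0.29340.
⟨p²⟩ = 3.5340.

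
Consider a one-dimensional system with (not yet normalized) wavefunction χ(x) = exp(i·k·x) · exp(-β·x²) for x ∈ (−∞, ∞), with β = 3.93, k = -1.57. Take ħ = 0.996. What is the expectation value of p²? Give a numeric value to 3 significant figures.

6.34

p² χ = −ħ² d²χ/dx²; ⟨p²⟩ = −ħ² ∫ χ*·χ'' dx / ∫|χ|² dx.
Gaussian moments: ∫x^(2j)·e^(−2βx²) dx = (2j−1)!!/(4β)^j · √(π/(2β)), odd powers integrate to 0; here √(π/(2β)) = 0.63221. Derivatives: χ′ = (ik − 2βx)·χ, χ″ = ((ik − 2βx)² − 2β)·χ; the odd-in-x pieces drop out.
State is unnormalized: ∫|χ|² dx = 0.63221, and ∫χ*·(−ħ² χ'') dx = 4.0107, so ⟨p²⟩ = 4.0107 / 0.63221.
⟨p²⟩ = 6.3438.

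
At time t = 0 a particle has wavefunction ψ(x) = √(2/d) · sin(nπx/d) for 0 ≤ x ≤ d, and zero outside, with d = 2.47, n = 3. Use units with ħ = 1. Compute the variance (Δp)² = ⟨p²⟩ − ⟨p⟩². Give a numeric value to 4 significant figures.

Compute ⟨p⟩ and ⟨p²⟩ separately; (Δp)² = ⟨p²⟩ − ⟨p⟩².
d/dx sin(nπx/d) = (nπ/d)·cos(nπx/d) and d²/dx² sin(nπx/d) = −(nπ/d)²·sin(nπx/d); on 0 ≤ x ≤ d, ∫sin²(nπx/d) dx = d/2 and ∫sin(nπx/d)·cos(nπx/d) dx = 0.
⟨p⟩ = 0.0000 and ⟨p²⟩ = 14.560.
(Δp)² = 14.560 − (0.0000)² = 14.560.

14.56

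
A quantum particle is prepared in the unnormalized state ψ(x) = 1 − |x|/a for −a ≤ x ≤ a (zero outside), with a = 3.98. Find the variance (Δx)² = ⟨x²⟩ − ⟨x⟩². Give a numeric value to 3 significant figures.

1.58

Compute ⟨x⟩ and ⟨x²⟩ separately, then (Δx)² = ⟨x²⟩ − ⟨x⟩².
ψ is even, so ∫ over [−a, a] = 2∫₀ᵃ with ψ = 1 − x/a there: ∫₀ᵃ (1 − x/a)² dx = a/3, ∫₀ᵃ x²(1 − x/a)² dx = a³/30, ∫₀ᵃ x⁴(1 − x/a)² dx = a⁵/105.
Normalization: ∫|ψ|² dx = 2.6533.
⟨x⟩ = 0.0000 and ⟨x²⟩ = 1.5840.
(Δx)² = 1.5840 − (0.0000)² = 1.5840.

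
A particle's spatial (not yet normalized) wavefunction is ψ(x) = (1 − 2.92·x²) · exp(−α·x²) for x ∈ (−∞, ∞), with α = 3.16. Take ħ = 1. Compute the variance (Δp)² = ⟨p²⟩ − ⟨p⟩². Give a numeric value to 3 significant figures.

Compute ⟨p⟩ and ⟨p²⟩ separately; (Δp)² = ⟨p²⟩ − ⟨p⟩².
Expand each integrand as polynomial × e^(−2αx²) and use ∫x^(2j)·e^(−2αx²) dx = (2j−1)!!/(4α)^j · √(π/(2α)), odd powers → 0; here √(π/(2α)) = 0.70504. Differentiate with the product rule, d/dx e^(−αx²) = −2αx·e^(−αx²).
Normalization: ∫|ψ|² dx = 0.49217.
⟨p⟩ = 0.0000 and ⟨p²⟩ = 8.3092.
(Δp)² = 8.3092 − (0.0000)² = 8.3092.

8.31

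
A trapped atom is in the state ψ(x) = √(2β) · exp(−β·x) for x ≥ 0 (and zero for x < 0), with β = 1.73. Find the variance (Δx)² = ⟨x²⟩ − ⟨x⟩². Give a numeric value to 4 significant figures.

Compute ⟨x⟩ and ⟨x²⟩ separately, then (Δx)² = ⟨x²⟩ − ⟨x⟩².
Every integrand reduces to terms xʲ·e^(−2βx) on [0, ∞); use ∫₀^∞ xʲ·e^(−2βx) dx = j!/(2β)^(j+1).
⟨x⟩ = 0.28902 and ⟨x²⟩ = 0.16706.
(Δx)² = 0.16706 − (0.28902)² = 0.083531.

0.08353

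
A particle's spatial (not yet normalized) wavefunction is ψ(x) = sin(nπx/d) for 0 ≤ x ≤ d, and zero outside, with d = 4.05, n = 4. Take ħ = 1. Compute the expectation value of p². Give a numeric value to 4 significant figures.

p² ψ = −ħ² d²ψ/dx²; ⟨p²⟩ = −ħ² ∫ ψ*·ψ'' dx / ∫|ψ|² dx.
d/dx sin(nπx/d) = (nπ/d)·cos(nπx/d) and d²/dx² sin(nπx/d) = −(nπ/d)²·sin(nπx/d); on 0 ≤ x ≤ d, ∫sin²(nπx/d) dx = d/2 and ∫sin(nπx/d)·cos(nπx/d) dx = 0.
State is unnormalized: ∫|ψ|² dx = 2.0250, and ∫ψ*·(−ħ² ψ'') dx = 19.496, so ⟨p²⟩ = 19.496 / 2.0250.
⟨p²⟩ = 9.6274.

9.627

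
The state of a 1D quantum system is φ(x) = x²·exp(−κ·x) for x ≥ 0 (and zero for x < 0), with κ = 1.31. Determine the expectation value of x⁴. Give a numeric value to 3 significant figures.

35.7

⟨x⁴⟩ = ∫ x⁴·|φ|² dx / ∫|φ|² dx (integrals over the domain).
Every integrand reduces to terms xʲ·e^(−2κx) on [0, ∞); use ∫₀^∞ xʲ·e^(−2κx) dx = j!/(2κ)^(j+1).
State is unnormalized: ∫|φ|² dx = 0.19440, and ∫φ*·x⁴·φ dx = 6.9312, so ⟨x⁴⟩ = 6.9312 / 0.19440.
⟨x⁴⟩ = 35.654.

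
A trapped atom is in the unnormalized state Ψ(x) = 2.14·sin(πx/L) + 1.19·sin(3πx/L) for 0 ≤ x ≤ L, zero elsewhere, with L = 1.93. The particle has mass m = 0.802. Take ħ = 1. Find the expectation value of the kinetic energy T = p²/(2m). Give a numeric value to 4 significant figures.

4.773

T = −(ħ²/2m) d²/dx², so ⟨T⟩ = −(ħ²/2m) ∫ Ψ*·Ψ'' dx / ∫|Ψ|² dx; with m = 0.802.
d²/dx² sin(jπx/L) = −(jπ/L)²·sin(jπx/L); on 0 ≤ x ≤ L, ∫sin²(jπx/L) dx = L/2 and ∫sin(jπx/L)·sin(lπx/L) dx = 0 for j ≠ l, so only diagonal terms survive in ∫|Ψ|² and ∫Ψ·Ψ″; ∫Ψ·Ψ′ dx = [Ψ²/2] between the walls = 0.
State is unnormalized: ∫|Ψ|² dx = 5.7859, and ∫Ψ*·(−ħ²/2m · Ψ'') dx = 27.617, so ⟨T⟩ = 27.617 / 5.7859.
⟨T⟩ = 4.7731.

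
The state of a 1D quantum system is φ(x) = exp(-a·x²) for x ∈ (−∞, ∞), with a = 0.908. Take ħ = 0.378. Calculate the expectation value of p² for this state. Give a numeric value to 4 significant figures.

0.1297

p² φ = −ħ² d²φ/dx²; ⟨p²⟩ = −ħ² ∫ φ*·φ'' dx / ∫|φ|² dx.
Gaussian moments: ∫x^(2j)·e^(−2ax²) dx = (2j−1)!!/(4a)^j · √(π/(2a)), odd powers integrate to 0; here √(π/(2a)) = 1.3153. Derivatives: d/dx e^(−ax²) = −2ax·e^(−ax²), d²/dx² e^(−ax²) = (4a²x² − 2a)·e^(−ax²).
State is unnormalized: ∫|φ|² dx = 1.3153, and ∫φ*·(−ħ² φ'') dx = 0.17064, so ⟨p²⟩ = 0.17064 / 1.3153.
⟨p²⟩ = 0.12974.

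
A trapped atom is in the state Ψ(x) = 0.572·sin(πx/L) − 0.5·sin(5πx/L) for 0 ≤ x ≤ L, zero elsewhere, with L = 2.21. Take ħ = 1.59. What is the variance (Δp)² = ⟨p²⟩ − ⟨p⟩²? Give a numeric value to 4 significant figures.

58.22

Compute ⟨p⟩ and ⟨p²⟩ separately; (Δp)² = ⟨p²⟩ − ⟨p⟩².
d²/dx² sin(jπx/L) = −(jπ/L)²·sin(jπx/L); on 0 ≤ x ≤ L, ∫sin²(jπx/L) dx = L/2 and ∫sin(jπx/L)·sin(lπx/L) dx = 0 for j ≠ l, so only diagonal terms survive in ∫|Ψ|² and ∫Ψ·Ψ″; ∫Ψ·Ψ′ dx = [Ψ²/2] between the walls = 0.
Normalization: ∫|Ψ|² dx = 0.63779.
⟨p⟩ = 0.0000 and ⟨p²⟩ = 58.215.
(Δp)² = 58.215 − (0.0000)² = 58.215.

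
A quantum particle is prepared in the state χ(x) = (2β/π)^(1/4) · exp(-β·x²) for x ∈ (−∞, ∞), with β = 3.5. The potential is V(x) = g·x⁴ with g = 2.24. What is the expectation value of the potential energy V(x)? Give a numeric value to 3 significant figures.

0.0343

⟨V⟩ = ∫ V(x)·|χ|² dx.
Gaussian moments: ∫x^(2j)·e^(−2βx²) dx = (2j−1)!!/(4β)^j · √(π/(2β)), odd powers integrate to 0; here √(π/(2β)) = 0.66992.
⟨V⟩ = 0.034286.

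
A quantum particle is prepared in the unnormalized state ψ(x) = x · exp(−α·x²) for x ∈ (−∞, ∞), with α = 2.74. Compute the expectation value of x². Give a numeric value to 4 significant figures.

0.2737

⟨x²⟩ = ∫ x²·|ψ|² dx / ∫|ψ|² dx (integrals over the domain).
Expand each integrand as polynomial × e^(−2αx²) and use ∫x^(2j)·e^(−2αx²) dx = (2j−1)!!/(4α)^j · √(π/(2α)), odd powers → 0; here √(π/(2α)) = 0.75715.
State is unnormalized: ∫|ψ|² dx = 0.069083, and ∫ψ*·x²·ψ dx = 0.018910, so ⟨x²⟩ = 0.018910 / 0.069083.
⟨x²⟩ = 0.27372.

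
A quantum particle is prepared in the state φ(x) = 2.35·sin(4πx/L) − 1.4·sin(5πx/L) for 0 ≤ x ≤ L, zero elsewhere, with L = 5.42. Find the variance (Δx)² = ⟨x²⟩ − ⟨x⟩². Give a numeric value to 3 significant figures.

1.45

Compute ⟨x⟩ and ⟨x²⟩ separately, then (Δx)² = ⟨x²⟩ − ⟨x⟩².
On 0 ≤ x ≤ L (j ≠ l): ∫sin²(jπx/L) dx = L/2, ∫sin(jπx/L)·sin(lπx/L) dx = 0; diagonal moments ∫x·sin²(jπx/L) dx = L²/4, ∫x²·sin²(jπx/L) dx = L³·(1/6 − 1/(4j²π²)); cross terms ∫x·sin(jπx/L)·sin(lπx/L) dx = 0 for j + l even and −4jlL²/(π²(j² − l²)²) for j + l odd, ∫x²·sin(jπx/L)·sin(lπx/L) dx = (−1)^(j+l)·4jlL³/(π²(j² − l²)²); higher powers the same way via product-to-sum and parts.
Normalization: ∫|φ|² dx = 20.278.
⟨x⟩ = 3.6639 and ⟨x²⟩ = 14.878.
(Δx)² = 14.878 − (3.6639)² = 1.4538.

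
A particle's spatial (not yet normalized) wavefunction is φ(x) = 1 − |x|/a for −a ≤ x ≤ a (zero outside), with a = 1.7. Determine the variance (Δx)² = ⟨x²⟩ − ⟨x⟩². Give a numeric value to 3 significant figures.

0.289

Compute ⟨x⟩ and ⟨x²⟩ separately, then (Δx)² = ⟨x²⟩ − ⟨x⟩².
φ is even, so ∫ over [−a, a] = 2∫₀ᵃ with φ = 1 − x/a there: ∫₀ᵃ (1 − x/a)² dx = a/3, ∫₀ᵃ x²(1 − x/a)² dx = a³/30, ∫₀ᵃ x⁴(1 − x/a)² dx = a⁵/105.
Normalization: ∫|φ|² dx = 1.1333.
⟨x⟩ = 0.0000 and ⟨x²⟩ = 0.28900.
(Δx)² = 0.28900 − (0.0000)² = 0.28900.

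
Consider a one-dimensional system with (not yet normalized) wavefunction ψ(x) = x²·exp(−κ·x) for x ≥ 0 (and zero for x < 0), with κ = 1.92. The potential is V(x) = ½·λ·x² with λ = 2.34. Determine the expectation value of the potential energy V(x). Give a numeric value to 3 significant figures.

2.38

⟨V⟩ = ∫ V(x)·|ψ|² dx / ∫|ψ|² dx.
Every integrand reduces to terms xʲ·e^(−2κx) on [0, ∞); use ∫₀^∞ xʲ·e^(−2κx) dx = j!/(2κ)^(j+1).
State is unnormalized: ∫|ψ|² dx = 0.028745, and ∫ψ*·V(x)·ψ dx = 0.068423, so ⟨V⟩ = 0.068423 / 0.028745.
⟨V⟩ = 2.3804.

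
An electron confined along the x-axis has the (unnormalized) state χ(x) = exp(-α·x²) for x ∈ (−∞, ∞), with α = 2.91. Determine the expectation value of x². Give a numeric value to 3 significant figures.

⟨x²⟩ = ∫ x²·|χ|² dx / ∫|χ|² dx (integrals over the domain).
Gaussian moments: ∫x^(2j)·e^(−2αx²) dx = (2j−1)!!/(4α)^j · √(π/(2α)), odd powers integrate to 0; here √(π/(2α)) = 0.73471.
State is unnormalized: ∫|χ|² dx = 0.73471, and ∫χ*·x²·χ dx = 0.063119, so ⟨x²⟩ = 0.063119 / 0.73471.
⟨x²⟩ = 0.085911.

0.0859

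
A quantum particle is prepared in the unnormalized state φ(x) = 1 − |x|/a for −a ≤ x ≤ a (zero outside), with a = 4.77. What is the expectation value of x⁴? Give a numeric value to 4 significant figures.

⟨x⁴⟩ = ∫ x⁴·|φ|² dx / ∫|φ|² dx (integrals over the domain).
φ is even, so ∫ over [−a, a] = 2∫₀ᵃ with φ = 1 − x/a there: ∫₀ᵃ (1 − x/a)² dx = a/3, ∫₀ᵃ x²(1 − x/a)² dx = a³/30, ∫₀ᵃ x⁴(1 − x/a)² dx = a⁵/105.
State is unnormalized: ∫|φ|² dx = 3.1800, and ∫φ*·x⁴·φ dx = 47.036, so ⟨x⁴⟩ = 47.036 / 3.1800.
⟨x⁴⟩ = 14.791.

14.79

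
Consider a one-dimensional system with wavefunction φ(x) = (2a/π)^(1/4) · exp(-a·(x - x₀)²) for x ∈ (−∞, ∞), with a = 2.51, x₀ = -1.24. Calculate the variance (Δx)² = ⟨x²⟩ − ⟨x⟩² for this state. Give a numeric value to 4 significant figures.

0.09960

Compute ⟨x⟩ and ⟨x²⟩ separately, then (Δx)² = ⟨x²⟩ − ⟨x⟩².
Gaussian moments (u = x − x₀): ∫u^(2j)·e^(−2au²) du = (2j−1)!!/(4a)^j · √(π/(2a)), odd powers integrate to 0; here √(π/(2a)) = 0.79108.
⟨x⟩ = -1.2400 and ⟨x²⟩ = 1.6372.
(Δx)² = 1.6372 − (-1.2400)² = 0.099602.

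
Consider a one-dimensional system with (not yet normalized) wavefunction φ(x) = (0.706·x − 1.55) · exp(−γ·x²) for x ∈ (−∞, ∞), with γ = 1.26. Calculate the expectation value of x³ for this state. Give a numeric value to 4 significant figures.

-0.1033

⟨x³⟩ = ∫ x³·|φ|² dx / ∫|φ|² dx (integrals over the domain).
Expand each integrand as polynomial × e^(−2γx²) and use ∫x^(2j)·e^(−2γx²) dx = (2j−1)!!/(4γ)^j · √(π/(2γ)), odd powers → 0; here √(π/(2γ)) = 1.1165.
State is unnormalized: ∫|φ|² dx = 2.7929, and ∫φ*·x³·φ dx = -0.28860, so ⟨x³⟩ = -0.28860 / 2.7929.
⟨x³⟩ = -0.10333.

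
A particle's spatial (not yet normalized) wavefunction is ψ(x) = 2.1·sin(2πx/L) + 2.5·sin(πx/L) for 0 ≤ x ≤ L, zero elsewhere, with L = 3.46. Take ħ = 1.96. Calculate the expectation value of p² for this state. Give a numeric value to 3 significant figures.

7.10

p² ψ = −ħ² d²ψ/dx²; ⟨p²⟩ = −ħ² ∫ ψ*·ψ'' dx / ∫|ψ|² dx.
d²/dx² sin(jπx/L) = −(jπ/L)²·sin(jπx/L); on 0 ≤ x ≤ L, ∫sin²(jπx/L) dx = L/2 and ∫sin(jπx/L)·sin(lπx/L) dx = 0 for j ≠ l, so only diagonal terms survive in ∫|ψ|² and ∫ψ·ψ″; ∫ψ·ψ′ dx = [ψ²/2] between the walls = 0.
State is unnormalized: ∫|ψ|² dx = 18.442, and ∫ψ*·(−ħ² ψ'') dx = 130.89, so ⟨p²⟩ = 130.89 / 18.442.
⟨p²⟩ = 7.0977.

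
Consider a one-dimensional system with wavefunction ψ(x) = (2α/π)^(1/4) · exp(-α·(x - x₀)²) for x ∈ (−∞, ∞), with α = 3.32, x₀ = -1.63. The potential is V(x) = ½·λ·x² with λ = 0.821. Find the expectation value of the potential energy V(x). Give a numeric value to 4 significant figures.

1.122

⟨V⟩ = ∫ V(x)·|ψ|² dx.
Gaussian moments (u = x − x₀): ∫u^(2j)·e^(−2αu²) du = (2j−1)!!/(4α)^j · √(π/(2α)), odd powers integrate to 0; here √(π/(2α)) = 0.68785.
⟨V⟩ = 1.1216.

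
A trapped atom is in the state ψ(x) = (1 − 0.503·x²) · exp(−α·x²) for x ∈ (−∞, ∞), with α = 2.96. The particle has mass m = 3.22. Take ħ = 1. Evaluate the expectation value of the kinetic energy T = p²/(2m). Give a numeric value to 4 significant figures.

T = −(ħ²/2m) d²/dx², so ⟨T⟩ = −(ħ²/2m) ∫ ψ*·ψ'' dx / ∫|ψ|² dx; with m = 3.22.
Expand each integrand as polynomial × e^(−2αx²) and use ∫x^(2j)·e^(−2αx²) dx = (2j−1)!!/(4α)^j · √(π/(2α)), odd powers → 0; here √(π/(2α)) = 0.72847. Differentiate with the product rule, d/dx e^(−αx²) = −2αx·e^(−αx²).
State is unnormalized: ∫|ψ|² dx = 0.67052, and ∫ψ*·(−ħ²/2m · ψ'') dx = 0.36751, so ⟨T⟩ = 0.36751 / 0.67052.
⟨T⟩ = 0.54809.

0.5481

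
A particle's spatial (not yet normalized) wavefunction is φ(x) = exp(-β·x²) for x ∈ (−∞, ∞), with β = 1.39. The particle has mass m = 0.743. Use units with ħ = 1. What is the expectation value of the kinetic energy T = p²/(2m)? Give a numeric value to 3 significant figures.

0.935

T = −(ħ²/2m) d²/dx², so ⟨T⟩ = −(ħ²/2m) ∫ φ*·φ'' dx / ∫|φ|² dx; with m = 0.743.
Gaussian moments: ∫x^(2j)·e^(−2βx²) dx = (2j−1)!!/(4β)^j · √(π/(2β)), odd powers integrate to 0; here √(π/(2β)) = 1.0630. Derivatives: d/dx e^(−βx²) = −2βx·e^(−βx²), d²/dx² e^(−βx²) = (4β²x² − 2β)·e^(−βx²).
State is unnormalized: ∫|φ|² dx = 1.0630, and ∫φ*·(−ħ²/2m · φ'') dx = 0.99437, so ⟨T⟩ = 0.99437 / 1.0630.
⟨T⟩ = 0.93540.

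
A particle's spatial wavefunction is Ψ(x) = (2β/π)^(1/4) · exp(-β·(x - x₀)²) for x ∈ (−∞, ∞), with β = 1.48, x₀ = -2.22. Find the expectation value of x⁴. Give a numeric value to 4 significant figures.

⟨x⁴⟩ = ∫ x⁴·|Ψ|² dx (integrals over the domain).
Gaussian moments (u = x − x₀): ∫u^(2j)·e^(−2βu²) du = (2j−1)!!/(4β)^j · √(π/(2β)), odd powers integrate to 0; here √(π/(2β)) = 1.0302.
⟨x⁴⟩ = 29.370.

29.37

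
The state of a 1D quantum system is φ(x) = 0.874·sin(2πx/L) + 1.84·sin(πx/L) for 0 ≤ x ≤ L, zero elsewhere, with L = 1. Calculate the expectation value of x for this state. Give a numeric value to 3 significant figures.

⟨x⟩ = ∫ x·|φ|² dx / ∫|φ|² dx (integrals over the domain).
On 0 ≤ x ≤ L (j ≠ l): ∫sin²(jπx/L) dx = L/2, ∫sin(jπx/L)·sin(lπx/L) dx = 0; diagonal moments ∫x·sin²(jπx/L) dx = L²/4, ∫x²·sin²(jπx/L) dx = L³·(1/6 − 1/(4j²π²)); cross terms ∫x·sin(jπx/L)·sin(lπx/L) dx = 0 for j + l even and −4jlL²/(π²(j² − l²)²) for j + l odd, ∫x²·sin(jπx/L)·sin(lπx/L) dx = (−1)^(j+l)·4jlL³/(π²(j² − l²)²); higher powers the same way via product-to-sum and parts.
State is unnormalized: ∫|φ|² dx = 2.0747, and ∫φ*·x·φ dx = 0.74770, so ⟨x⟩ = 0.74770 / 2.0747.
⟨x⟩ = 0.36038.

0.360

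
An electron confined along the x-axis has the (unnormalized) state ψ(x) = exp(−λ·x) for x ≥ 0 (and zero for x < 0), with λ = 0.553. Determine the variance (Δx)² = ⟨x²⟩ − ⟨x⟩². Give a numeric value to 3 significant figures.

Compute ⟨x⟩ and ⟨x²⟩ separately, then (Δx)² = ⟨x²⟩ − ⟨x⟩².
Every integrand reduces to terms xʲ·e^(−2λx) on [0, ∞); use ∫₀^∞ xʲ·e^(−2λx) dx = j!/(2λ)^(j+1).
Normalization: ∫|ψ|² dx = 0.90416.
⟨x⟩ = 0.90416 and ⟨x²⟩ = 1.6350.
(Δx)² = 1.6350 − (0.90416)² = 0.81750.

0.818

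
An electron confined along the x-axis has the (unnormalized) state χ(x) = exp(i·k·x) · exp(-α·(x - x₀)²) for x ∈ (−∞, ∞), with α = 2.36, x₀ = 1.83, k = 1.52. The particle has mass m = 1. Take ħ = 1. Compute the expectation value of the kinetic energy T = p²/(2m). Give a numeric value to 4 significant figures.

T = −(ħ²/2m) d²/dx², so ⟨T⟩ = −(ħ²/2m) ∫ χ*·χ'' dx / ∫|χ|² dx; with m = 1.
Gaussian moments (u = x − x₀): ∫u^(2j)·e^(−2αu²) du = (2j−1)!!/(4α)^j · √(π/(2α)), odd powers integrate to 0; here √(π/(2α)) = 0.81584. Derivatives: χ′ = (ik − 2αu)·χ, χ″ = ((ik − 2αu)² − 2α)·χ; the odd-in-u pieces drop out.
State is unnormalized: ∫|χ|² dx = 0.81584, and ∫χ*·(−ħ²/2m · χ'') dx = 1.9051, so ⟨T⟩ = 1.9051 / 0.81584.
⟨T⟩ = 2.3352.

2.335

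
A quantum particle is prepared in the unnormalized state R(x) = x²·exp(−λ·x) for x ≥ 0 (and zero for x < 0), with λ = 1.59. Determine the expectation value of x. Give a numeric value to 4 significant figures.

⟨x⟩ = ∫ x·|R|² dx / ∫|R|² dx (integrals over the domain).
Every integrand reduces to terms xʲ·e^(−2λx) on [0, ∞); use ∫₀^∞ xʲ·e^(−2λx) dx = j!/(2λ)^(j+1).
State is unnormalized: ∫|R|² dx = 0.073803, and ∫R*·x·R dx = 0.11604, so ⟨x⟩ = 0.11604 / 0.073803.
⟨x⟩ = 1.5723.

1.572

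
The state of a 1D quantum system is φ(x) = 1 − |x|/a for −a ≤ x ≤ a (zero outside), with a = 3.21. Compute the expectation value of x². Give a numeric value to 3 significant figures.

1.03

⟨x²⟩ = ∫ x²·|φ|² dx / ∫|φ|² dx (integrals over the domain).
φ is even, so ∫ over [−a, a] = 2∫₀ᵃ with φ = 1 − x/a there: ∫₀ᵃ (1 − x/a)² dx = a/3, ∫₀ᵃ x²(1 − x/a)² dx = a³/30, ∫₀ᵃ x⁴(1 − x/a)² dx = a⁵/105.
State is unnormalized: ∫|φ|² dx = 2.1400, and ∫φ*·x²·φ dx = 2.2051, so ⟨x²⟩ = 2.2051 / 2.1400.
⟨x²⟩ = 1.0304.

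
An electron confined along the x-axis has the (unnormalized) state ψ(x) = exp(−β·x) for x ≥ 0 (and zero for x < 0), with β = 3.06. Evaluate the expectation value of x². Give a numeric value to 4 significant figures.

⟨x²⟩ = ∫ x²·|ψ|² dx / ∫|ψ|² dx (integrals over the domain).
Every integrand reduces to terms xʲ·e^(−2βx) on [0, ∞); use ∫₀^∞ xʲ·e^(−2βx) dx = j!/(2β)^(j+1).
State is unnormalized: ∫|ψ|² dx = 0.16340, and ∫ψ*·x²·ψ dx = 0.0087252, so ⟨x²⟩ = 0.0087252 / 0.16340.
⟨x²⟩ = 0.053398.

0.05340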